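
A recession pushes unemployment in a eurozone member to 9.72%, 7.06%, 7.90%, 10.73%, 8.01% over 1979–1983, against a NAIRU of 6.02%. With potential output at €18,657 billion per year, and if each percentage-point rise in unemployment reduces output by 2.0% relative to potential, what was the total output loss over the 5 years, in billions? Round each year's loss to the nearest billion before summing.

Year 1979: gap = -2.0 × (9.72 - 6.02) = -7.4%, loss ≈ 18657 × 7.4/100 ≈ 1381.
Year 1980: gap = -2.0 × (7.06 - 6.02) = -2.08%, loss ≈ 18657 × 2.08/100 ≈ 388.
Year 1981: gap = -2.0 × (7.9 - 6.02) = -3.76%, loss ≈ 18657 × 3.76/100 ≈ 702.
Year 1982: gap = -2.0 × (10.73 - 6.02) = -9.42%, loss ≈ 18657 × 9.42/100 ≈ 1757.
Year 1983: gap = -2.0 × (8.01 - 6.02) = -3.98%, loss ≈ 18657 × 3.98/100 ≈ 743.
Total lost output = 1381 + 388 + 702 + 1757 + 743 = 4971 billion.

€4,971 billion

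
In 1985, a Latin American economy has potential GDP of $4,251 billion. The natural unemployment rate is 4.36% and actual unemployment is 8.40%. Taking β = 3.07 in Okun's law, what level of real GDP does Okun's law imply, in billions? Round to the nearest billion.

$3,724 billion

Unemployment gap = 8.4 - 4.36 = 4.04 points, so the output gap is -3.07 × 4.04 = -12.4028%.
Actual GDP = 4251 × (1 - 12.4028/100) = 4251 × 0.875972 ≈ 3724 billion.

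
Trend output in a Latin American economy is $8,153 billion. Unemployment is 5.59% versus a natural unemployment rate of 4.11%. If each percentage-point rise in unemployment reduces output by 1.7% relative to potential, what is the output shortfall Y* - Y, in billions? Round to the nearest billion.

$205 billion

Output gap = -1.7 × (5.59 - 4.11) = -1.7 × 1.48 = -2.516%.
Actual GDP ≈ 8153 × 0.97484 ≈ 7948 billion, so the shortfall is 8153 - 7948 = 205 billion.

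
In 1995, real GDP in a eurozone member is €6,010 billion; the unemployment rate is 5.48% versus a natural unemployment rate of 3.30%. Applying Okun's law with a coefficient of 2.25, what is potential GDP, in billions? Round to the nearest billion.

Unemployment gap = 5.48 - 3.3 = 2.18 points, so output gap = -2.25 × 2.18 = -4.905%.
Since Y = Y* × (1 + gap/100), Y* = 6010/0.95095 ≈ 6320 billion.

€6,320 billion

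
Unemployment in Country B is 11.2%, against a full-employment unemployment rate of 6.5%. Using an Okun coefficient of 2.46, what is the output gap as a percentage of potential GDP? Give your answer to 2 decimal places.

The unemployment gap is 11.2 - 6.5 = 4.7 percentage points.
Okun's law gives an output gap of -2.46 × 4.7 = -11.562%, i.e. 11.56% below potential.

-11.56%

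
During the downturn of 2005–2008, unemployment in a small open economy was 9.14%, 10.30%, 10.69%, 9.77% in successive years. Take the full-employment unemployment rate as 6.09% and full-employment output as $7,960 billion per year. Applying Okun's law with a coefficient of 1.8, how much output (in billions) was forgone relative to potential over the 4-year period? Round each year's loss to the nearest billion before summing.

Year 2005: gap = -1.8 × (9.14 - 6.09) = -5.49%, loss ≈ 7960 × 5.49/100 ≈ 437.
Year 2006: gap = -1.8 × (10.3 - 6.09) = -7.578%, loss ≈ 7960 × 7.578/100 ≈ 603.
Year 2007: gap = -1.8 × (10.69 - 6.09) = -8.28%, loss ≈ 7960 × 8.28/100 ≈ 659.
Year 2008: gap = -1.8 × (9.77 - 6.09) = -6.624%, loss ≈ 7960 × 6.624/100 ≈ 527.
Total lost output = 437 + 603 + 659 + 527 = 2226 billion.

$2,226 billion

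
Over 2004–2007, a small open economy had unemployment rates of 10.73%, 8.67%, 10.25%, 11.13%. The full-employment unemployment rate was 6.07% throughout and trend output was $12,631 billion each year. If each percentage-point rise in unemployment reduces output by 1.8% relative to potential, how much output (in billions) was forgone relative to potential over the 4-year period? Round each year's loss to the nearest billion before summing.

$3,750 billion

Year 2004: gap = -1.8 × (10.73 - 6.07) = -8.388%, loss ≈ 12631 × 8.388/100 ≈ 1059.
Year 2005: gap = -1.8 × (8.67 - 6.07) = -4.68%, loss ≈ 12631 × 4.68/100 ≈ 591.
Year 2006: gap = -1.8 × (10.25 - 6.07) = -7.524%, loss ≈ 12631 × 7.524/100 ≈ 950.
Year 2007: gap = -1.8 × (11.13 - 6.07) = -9.108%, loss ≈ 12631 × 9.108/100 ≈ 1150.
Total lost output = 1059 + 591 + 950 + 1150 = 3750 billion.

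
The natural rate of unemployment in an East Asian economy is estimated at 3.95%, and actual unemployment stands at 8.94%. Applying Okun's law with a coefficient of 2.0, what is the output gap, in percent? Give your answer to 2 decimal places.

-9.98%

The unemployment gap is 8.94 - 3.95 = 4.99 percentage points.
Okun's law gives an output gap of -2 × 4.99 = -9.98%, i.e. 9.98% below potential.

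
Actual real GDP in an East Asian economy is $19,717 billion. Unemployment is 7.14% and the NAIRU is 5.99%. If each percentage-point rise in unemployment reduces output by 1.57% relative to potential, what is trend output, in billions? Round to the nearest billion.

Unemployment gap = 7.14 - 5.99 = 1.15 points, so output gap = -1.57 × 1.15 = -1.8055%.
Since Y = Y* × (1 + gap/100), Y* = 19717/0.981945 ≈ 20080 billion.

$20,080 billion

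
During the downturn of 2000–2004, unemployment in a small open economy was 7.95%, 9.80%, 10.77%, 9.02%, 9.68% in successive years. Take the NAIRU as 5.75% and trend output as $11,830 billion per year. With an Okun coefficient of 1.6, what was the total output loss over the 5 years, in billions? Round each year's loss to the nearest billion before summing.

$3,496 billion

Year 2000: gap = -1.6 × (7.95 - 5.75) = -3.52%, loss ≈ 11830 × 3.52/100 ≈ 416.
Year 2001: gap = -1.6 × (9.8 - 5.75) = -6.48%, loss ≈ 11830 × 6.48/100 ≈ 767.
Year 2002: gap = -1.6 × (10.77 - 5.75) = -8.032%, loss ≈ 11830 × 8.032/100 ≈ 950.
Year 2003: gap = -1.6 × (9.02 - 5.75) = -5.232%, loss ≈ 11830 × 5.232/100 ≈ 619.
Year 2004: gap = -1.6 × (9.68 - 5.75) = -6.288%, loss ≈ 11830 × 6.288/100 ≈ 744.
Total lost output = 416 + 767 + 950 + 619 + 744 = 3496 billion.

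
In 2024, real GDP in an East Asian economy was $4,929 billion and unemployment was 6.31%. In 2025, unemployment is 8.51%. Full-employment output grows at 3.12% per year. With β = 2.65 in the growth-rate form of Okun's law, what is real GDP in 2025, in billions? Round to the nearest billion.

$4,795 billion

Δu = 8.51 - 6.31 = 2.2 points.
Okun's law (growth form): g_Y = g_Y* - β × Δu = 3.12 - 2.65 × (2.20) = 3.12 - 5.83 = -2.71%.
Real GDP in the next year = 4929 × (1 - 2.71/100) = 4929 × 0.9729 ≈ 4795 billion.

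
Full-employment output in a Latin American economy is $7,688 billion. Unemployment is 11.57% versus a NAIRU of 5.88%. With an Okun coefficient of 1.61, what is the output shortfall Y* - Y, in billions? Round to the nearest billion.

$704 billion

Output gap = -1.61 × (11.57 - 5.88) = -1.61 × 5.69 = -9.1609%.
Actual GDP ≈ 7688 × 0.908391 ≈ 6984 billion, so the shortfall is 7688 - 6984 = 704 billion.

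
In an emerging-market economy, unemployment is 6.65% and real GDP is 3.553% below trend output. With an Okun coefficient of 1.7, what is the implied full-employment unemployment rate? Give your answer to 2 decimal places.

4.56%

From Okun's law, u - u* = -(output gap)/β = -(-3.553)/1.7 = 2.09 points.
So u* = 6.65 - 2.09 = 4.56%.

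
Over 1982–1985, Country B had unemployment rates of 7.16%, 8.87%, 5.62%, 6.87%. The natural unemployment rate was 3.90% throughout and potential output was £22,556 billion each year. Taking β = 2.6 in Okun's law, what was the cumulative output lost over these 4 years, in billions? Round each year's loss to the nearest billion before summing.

Year 1982: gap = -2.6 × (7.16 - 3.9) = -8.476%, loss ≈ 22556 × 8.476/100 ≈ 1912.
Year 1983: gap = -2.6 × (8.87 - 3.9) = -12.922%, loss ≈ 22556 × 12.922/100 ≈ 2915.
Year 1984: gap = -2.6 × (5.62 - 3.9) = -4.472%, loss ≈ 22556 × 4.472/100 ≈ 1009.
Year 1985: gap = -2.6 × (6.87 - 3.9) = -7.722%, loss ≈ 22556 × 7.722/100 ≈ 1742.
Total lost output = 1912 + 2915 + 1009 + 1742 = 7578 billion.

£7,578 billion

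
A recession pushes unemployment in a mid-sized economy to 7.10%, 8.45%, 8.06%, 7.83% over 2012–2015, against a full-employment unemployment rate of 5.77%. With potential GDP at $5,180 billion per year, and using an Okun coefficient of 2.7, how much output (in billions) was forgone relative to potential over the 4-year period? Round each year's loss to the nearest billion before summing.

$1,169 billion

Year 2012: gap = -2.7 × (7.1 - 5.77) = -3.591%, loss ≈ 5180 × 3.591/100 ≈ 186.
Year 2013: gap = -2.7 × (8.45 - 5.77) = -7.236%, loss ≈ 5180 × 7.236/100 ≈ 375.
Year 2014: gap = -2.7 × (8.06 - 5.77) = -6.183%, loss ≈ 5180 × 6.183/100 ≈ 320.
Year 2015: gap = -2.7 × (7.83 - 5.77) = -5.562%, loss ≈ 5180 × 5.562/100 ≈ 288.
Total lost output = 186 + 375 + 320 + 288 = 1169 billion.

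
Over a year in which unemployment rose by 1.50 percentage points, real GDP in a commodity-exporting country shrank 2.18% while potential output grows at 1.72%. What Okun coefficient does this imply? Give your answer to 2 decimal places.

β ≈ 2.60

Growth form: g_Y = g_Y* - β × Δu, so β = (g_Y* - g_Y)/Δu.
β = (1.72 + 2.18)/1.50 = 3.9/1.50 = 2.60.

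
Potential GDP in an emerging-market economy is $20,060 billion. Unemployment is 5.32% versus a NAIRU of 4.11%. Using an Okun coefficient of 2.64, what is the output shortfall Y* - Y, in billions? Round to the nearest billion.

$641 billion

Output gap = -2.64 × (5.32 - 4.11) = -2.64 × 1.21 = -3.1944%.
Actual GDP ≈ 20060 × 0.968056 ≈ 19419 billion, so the shortfall is 20060 - 19419 = 641 billion.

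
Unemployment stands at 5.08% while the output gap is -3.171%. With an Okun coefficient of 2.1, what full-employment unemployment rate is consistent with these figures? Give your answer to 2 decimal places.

3.57%

From Okun's law, u - u* = -(output gap)/β = -(-3.171)/2.1 = 1.51 points.
So u* = 5.08 - 1.51 = 3.57%.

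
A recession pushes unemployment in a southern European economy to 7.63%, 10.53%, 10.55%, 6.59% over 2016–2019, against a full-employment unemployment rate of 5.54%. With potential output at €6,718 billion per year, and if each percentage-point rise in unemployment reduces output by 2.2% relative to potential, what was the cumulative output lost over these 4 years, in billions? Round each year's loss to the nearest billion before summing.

Year 2016: gap = -2.2 × (7.63 - 5.54) = -4.598%, loss ≈ 6718 × 4.598/100 ≈ 309.
Year 2017: gap = -2.2 × (10.53 - 5.54) = -10.978%, loss ≈ 6718 × 10.978/100 ≈ 738.
Year 2018: gap = -2.2 × (10.55 - 5.54) = -11.022%, loss ≈ 6718 × 11.022/100 ≈ 740.
Year 2019: gap = -2.2 × (6.59 - 5.54) = -2.31%, loss ≈ 6718 × 2.31/100 ≈ 155.
Total lost output = 309 + 738 + 740 + 155 = 1942 billion.

€1,942 billion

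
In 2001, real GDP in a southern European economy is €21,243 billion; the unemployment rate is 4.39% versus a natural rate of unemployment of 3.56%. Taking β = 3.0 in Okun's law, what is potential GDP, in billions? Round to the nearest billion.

€21,785 billion

Unemployment gap = 4.39 - 3.56 = 0.83 points, so output gap = -3 × 0.83 = -2.49%.
Since Y = Y* × (1 + gap/100), Y* = 21243/0.9751 ≈ 21785 billion.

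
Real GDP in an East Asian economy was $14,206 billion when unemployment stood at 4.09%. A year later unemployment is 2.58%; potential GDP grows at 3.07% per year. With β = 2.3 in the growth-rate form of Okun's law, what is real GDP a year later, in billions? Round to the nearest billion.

$15,135 billion

Δu = 2.58 - 4.09 = -1.51 points.
Okun's law (growth form): g_Y = g_Y* - β × Δu = 3.07 - 2.3 × (-1.51) = 3.07 + 3.473 = 6.543%.
Real GDP in the next year = 14206 × (1 + 6.543/100) = 14206 × 1.06543 ≈ 15135 billion.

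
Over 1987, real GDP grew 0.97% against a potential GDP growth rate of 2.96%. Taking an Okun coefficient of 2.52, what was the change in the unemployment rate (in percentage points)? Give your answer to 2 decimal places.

Growth-rate Okun's law: g_Y = g_Y* - β × Δu, so Δu = (g_Y* - g_Y)/β.
Δu = (2.96 - 0.97)/2.52 = 1.99/2.52 = 0.79 percentage points.

0.79 percentage points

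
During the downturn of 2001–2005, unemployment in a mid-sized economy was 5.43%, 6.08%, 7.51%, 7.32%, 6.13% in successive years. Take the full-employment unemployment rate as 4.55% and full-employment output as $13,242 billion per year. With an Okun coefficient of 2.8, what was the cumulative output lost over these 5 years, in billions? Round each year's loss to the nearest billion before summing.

Year 2001: gap = -2.8 × (5.43 - 4.55) = -2.464%, loss ≈ 13242 × 2.464/100 ≈ 326.
Year 2002: gap = -2.8 × (6.08 - 4.55) = -4.284%, loss ≈ 13242 × 4.284/100 ≈ 567.
Year 2003: gap = -2.8 × (7.51 - 4.55) = -8.288%, loss ≈ 13242 × 8.288/100 ≈ 1097.
Year 2004: gap = -2.8 × (7.32 - 4.55) = -7.756%, loss ≈ 13242 × 7.756/100 ≈ 1027.
Year 2005: gap = -2.8 × (6.13 - 4.55) = -4.424%, loss ≈ 13242 × 4.424/100 ≈ 586.
Total lost output = 326 + 567 + 1097 + 1027 + 586 = 3603 billion.

$3,603 billion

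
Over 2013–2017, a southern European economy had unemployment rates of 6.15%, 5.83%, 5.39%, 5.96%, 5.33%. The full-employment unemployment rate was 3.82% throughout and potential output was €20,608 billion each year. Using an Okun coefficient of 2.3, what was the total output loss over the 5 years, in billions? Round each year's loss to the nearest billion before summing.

Year 2013: gap = -2.3 × (6.15 - 3.82) = -5.359%, loss ≈ 20608 × 5.359/100 ≈ 1104.
Year 2014: gap = -2.3 × (5.83 - 3.82) = -4.623%, loss ≈ 20608 × 4.623/100 ≈ 953.
Year 2015: gap = -2.3 × (5.39 - 3.82) = -3.611%, loss ≈ 20608 × 3.611/100 ≈ 744.
Year 2016: gap = -2.3 × (5.96 - 3.82) = -4.922%, loss ≈ 20608 × 4.922/100 ≈ 1014.
Year 2017: gap = -2.3 × (5.33 - 3.82) = -3.473%, loss ≈ 20608 × 3.473/100 ≈ 716.
Total lost output = 1104 + 953 + 744 + 1014 + 716 = 4531 billion.

€4,531 billion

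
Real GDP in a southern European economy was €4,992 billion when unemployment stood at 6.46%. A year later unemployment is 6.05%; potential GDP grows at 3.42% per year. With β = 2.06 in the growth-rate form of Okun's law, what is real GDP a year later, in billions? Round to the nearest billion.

Δu = 6.05 - 6.46 = -0.41 points.
Okun's law (growth form): g_Y = g_Y* - β × Δu = 3.42 - 2.06 × (-0.41) = 3.42 + 0.8446 = 4.2646%.
Real GDP in the next year = 4992 × (1 + 4.2646/100) = 4992 × 1.042646 ≈ 5205 billion.

€5,205 billion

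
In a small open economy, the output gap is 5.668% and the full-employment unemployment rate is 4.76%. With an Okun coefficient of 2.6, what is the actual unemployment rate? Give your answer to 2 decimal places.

2.58%

From Okun's law, u - u* = -(output gap)/β = -(5.668)/2.6 = -2.18 points.
So u = 4.76 - 2.18 = 2.58%.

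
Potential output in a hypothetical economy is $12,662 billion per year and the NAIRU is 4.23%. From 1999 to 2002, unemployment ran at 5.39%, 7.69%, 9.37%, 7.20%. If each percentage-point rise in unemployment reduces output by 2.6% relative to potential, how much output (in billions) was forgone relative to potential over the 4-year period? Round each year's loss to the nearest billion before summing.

$4,191 billion

Year 1999: gap = -2.6 × (5.39 - 4.23) = -3.016%, loss ≈ 12662 × 3.016/100 ≈ 382.
Year 2000: gap = -2.6 × (7.69 - 4.23) = -8.996%, loss ≈ 12662 × 8.996/100 ≈ 1139.
Year 2001: gap = -2.6 × (9.37 - 4.23) = -13.364%, loss ≈ 12662 × 13.364/100 ≈ 1692.
Year 2002: gap = -2.6 × (7.2 - 4.23) = -7.722%, loss ≈ 12662 × 7.722/100 ≈ 978.
Total lost output = 382 + 1139 + 1692 + 978 = 4191 billion.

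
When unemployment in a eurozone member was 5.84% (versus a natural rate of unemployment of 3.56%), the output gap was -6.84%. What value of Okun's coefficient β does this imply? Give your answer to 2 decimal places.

Okun's law: output gap = -β × (u - u*).
-6.84 = -β × (5.84 - 3.56) = -β × 2.28, so β = 6.84/2.28 = 3.00.

β ≈ 3.00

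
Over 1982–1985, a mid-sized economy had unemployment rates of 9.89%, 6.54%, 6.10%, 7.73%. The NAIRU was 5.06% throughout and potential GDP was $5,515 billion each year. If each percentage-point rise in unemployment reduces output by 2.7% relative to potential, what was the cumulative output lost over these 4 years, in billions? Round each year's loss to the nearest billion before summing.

Year 1982: gap = -2.7 × (9.89 - 5.06) = -13.041%, loss ≈ 5515 × 13.041/100 ≈ 719.
Year 1983: gap = -2.7 × (6.54 - 5.06) = -3.996%, loss ≈ 5515 × 3.996/100 ≈ 220.
Year 1984: gap = -2.7 × (6.1 - 5.06) = -2.808%, loss ≈ 5515 × 2.808/100 ≈ 155.
Year 1985: gap = -2.7 × (7.73 - 5.06) = -7.209%, loss ≈ 5515 × 7.209/100 ≈ 398.
Total lost output = 719 + 220 + 155 + 398 = 1492 billion.

$1,492 billion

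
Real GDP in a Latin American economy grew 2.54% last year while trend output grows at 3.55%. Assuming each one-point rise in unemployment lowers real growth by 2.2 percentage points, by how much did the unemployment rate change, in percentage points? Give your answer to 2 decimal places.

Growth-rate Okun's law: g_Y = g_Y* - β × Δu, so Δu = (g_Y* - g_Y)/β.
Δu = (3.55 - 2.54)/2.2 = 1.01/2.2 = 0.46 percentage points.

0.46 percentage points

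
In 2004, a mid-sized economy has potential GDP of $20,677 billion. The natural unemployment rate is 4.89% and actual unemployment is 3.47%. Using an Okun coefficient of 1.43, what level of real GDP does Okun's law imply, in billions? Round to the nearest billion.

$21,097 billion

Unemployment gap = 3.47 - 4.89 = -1.42 points, so the output gap is -1.43 × (-1.42) = 2.0306%.
Actual GDP = 20677 × (1 + 2.0306/100) = 20677 × 1.020306 ≈ 21097 billion.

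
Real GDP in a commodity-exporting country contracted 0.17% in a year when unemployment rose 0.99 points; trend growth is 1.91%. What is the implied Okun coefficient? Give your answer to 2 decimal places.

β ≈ 2.10

Growth form: g_Y = g_Y* - β × Δu, so β = (g_Y* - g_Y)/Δu.
β = (1.91 + 0.17)/0.99 = 2.08/0.99 = 2.10.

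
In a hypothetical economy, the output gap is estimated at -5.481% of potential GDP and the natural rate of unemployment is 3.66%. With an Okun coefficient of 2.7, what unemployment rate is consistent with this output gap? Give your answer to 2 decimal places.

5.69%

From Okun's law, u - u* = -(output gap)/β = -(-5.481)/2.7 = 2.03 points.
So u = 3.66 + 2.03 = 5.69%.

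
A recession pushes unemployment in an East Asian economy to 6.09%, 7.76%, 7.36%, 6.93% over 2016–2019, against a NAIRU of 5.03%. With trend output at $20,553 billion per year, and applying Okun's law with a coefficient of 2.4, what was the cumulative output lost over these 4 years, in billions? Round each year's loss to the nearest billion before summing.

$3,956 billion

Year 2016: gap = -2.4 × (6.09 - 5.03) = -2.544%, loss ≈ 20553 × 2.544/100 ≈ 523.
Year 2017: gap = -2.4 × (7.76 - 5.03) = -6.552%, loss ≈ 20553 × 6.552/100 ≈ 1347.
Year 2018: gap = -2.4 × (7.36 - 5.03) = -5.592%, loss ≈ 20553 × 5.592/100 ≈ 1149.
Year 2019: gap = -2.4 × (6.93 - 5.03) = -4.56%, loss ≈ 20553 × 4.56/100 ≈ 937.
Total lost output = 523 + 1347 + 1149 + 937 = 3956 billion.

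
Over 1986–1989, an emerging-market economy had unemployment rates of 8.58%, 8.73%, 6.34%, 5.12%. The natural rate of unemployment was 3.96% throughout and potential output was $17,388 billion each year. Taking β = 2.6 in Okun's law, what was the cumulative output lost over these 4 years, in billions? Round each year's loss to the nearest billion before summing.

Year 1986: gap = -2.6 × (8.58 - 3.96) = -12.012%, loss ≈ 17388 × 12.012/100 ≈ 2089.
Year 1987: gap = -2.6 × (8.73 - 3.96) = -12.402%, loss ≈ 17388 × 12.402/100 ≈ 2156.
Year 1988: gap = -2.6 × (6.34 - 3.96) = -6.188%, loss ≈ 17388 × 6.188/100 ≈ 1076.
Year 1989: gap = -2.6 × (5.12 - 3.96) = -3.016%, loss ≈ 17388 × 3.016/100 ≈ 524.
Total lost output = 2089 + 2156 + 1076 + 524 = 5845 billion.

$5,845 billion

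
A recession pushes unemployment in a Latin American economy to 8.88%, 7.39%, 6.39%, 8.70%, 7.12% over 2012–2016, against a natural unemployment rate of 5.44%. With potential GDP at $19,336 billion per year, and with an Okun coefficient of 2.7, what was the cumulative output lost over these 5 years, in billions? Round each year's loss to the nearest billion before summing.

$5,889 billion

Year 2012: gap = -2.7 × (8.88 - 5.44) = -9.288%, loss ≈ 19336 × 9.288/100 ≈ 1796.
Year 2013: gap = -2.7 × (7.39 - 5.44) = -5.265%, loss ≈ 19336 × 5.265/100 ≈ 1018.
Year 2014: gap = -2.7 × (6.39 - 5.44) = -2.565%, loss ≈ 19336 × 2.565/100 ≈ 496.
Year 2015: gap = -2.7 × (8.7 - 5.44) = -8.802%, loss ≈ 19336 × 8.802/100 ≈ 1702.
Year 2016: gap = -2.7 × (7.12 - 5.44) = -4.536%, loss ≈ 19336 × 4.536/100 ≈ 877.
Total lost output = 1796 + 1018 + 496 + 1702 + 877 = 5889 billion.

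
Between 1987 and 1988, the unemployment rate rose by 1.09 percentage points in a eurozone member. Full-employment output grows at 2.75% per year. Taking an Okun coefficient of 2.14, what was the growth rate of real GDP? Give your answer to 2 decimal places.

Growth-rate Okun's law: g_Y = g_Y* - β × Δu.
g_Y = 2.75 - 2.14 × (1.09) = 2.75 - 2.3326 = 0.4174%, i.e. 0.42% to 2 d.p.

0.42%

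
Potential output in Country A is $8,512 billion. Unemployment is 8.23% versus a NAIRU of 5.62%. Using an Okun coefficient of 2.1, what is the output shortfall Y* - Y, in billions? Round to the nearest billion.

$467 billion

Output gap = -2.1 × (8.23 - 5.62) = -2.1 × 2.61 = -5.481%.
Actual GDP ≈ 8512 × 0.94519 ≈ 8045 billion, so the shortfall is 8512 - 8045 = 467 billion.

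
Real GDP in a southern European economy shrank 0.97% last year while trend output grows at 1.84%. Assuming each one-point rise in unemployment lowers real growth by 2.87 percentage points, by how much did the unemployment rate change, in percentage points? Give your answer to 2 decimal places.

0.98 percentage points

Growth-rate Okun's law: g_Y = g_Y* - β × Δu, so Δu = (g_Y* - g_Y)/β.
Δu = (1.84 + 0.97)/2.87 = 2.81/2.87 = 0.98 percentage points.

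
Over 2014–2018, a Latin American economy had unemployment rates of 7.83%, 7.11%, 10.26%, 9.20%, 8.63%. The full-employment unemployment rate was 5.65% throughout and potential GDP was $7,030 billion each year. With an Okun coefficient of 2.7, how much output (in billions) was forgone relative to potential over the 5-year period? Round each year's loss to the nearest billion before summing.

Year 2014: gap = -2.7 × (7.83 - 5.65) = -5.886%, loss ≈ 7030 × 5.886/100 ≈ 414.
Year 2015: gap = -2.7 × (7.11 - 5.65) = -3.942%, loss ≈ 7030 × 3.942/100 ≈ 277.
Year 2016: gap = -2.7 × (10.26 - 5.65) = -12.447%, loss ≈ 7030 × 12.447/100 ≈ 875.
Year 2017: gap = -2.7 × (9.2 - 5.65) = -9.585%, loss ≈ 7030 × 9.585/100 ≈ 674.
Year 2018: gap = -2.7 × (8.63 - 5.65) = -8.046%, loss ≈ 7030 × 8.046/100 ≈ 566.
Total lost output = 414 + 277 + 875 + 674 + 566 = 2806 billion.

$2,806 billion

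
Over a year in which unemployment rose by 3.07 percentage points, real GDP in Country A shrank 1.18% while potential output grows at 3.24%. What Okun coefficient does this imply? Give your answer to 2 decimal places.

β ≈ 1.44

Growth form: g_Y = g_Y* - β × Δu, so β = (g_Y* - g_Y)/Δu.
β = (3.24 + 1.18)/3.07 = 4.42/3.07 = 1.44.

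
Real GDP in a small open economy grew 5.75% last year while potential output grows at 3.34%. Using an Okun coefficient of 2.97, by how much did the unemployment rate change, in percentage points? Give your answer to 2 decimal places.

Growth-rate Okun's law: g_Y = g_Y* - β × Δu, so Δu = (g_Y* - g_Y)/β.
Δu = (3.34 - 5.75)/2.97 = -2.41/2.97 = -0.81 percentage points.

-0.81 percentage points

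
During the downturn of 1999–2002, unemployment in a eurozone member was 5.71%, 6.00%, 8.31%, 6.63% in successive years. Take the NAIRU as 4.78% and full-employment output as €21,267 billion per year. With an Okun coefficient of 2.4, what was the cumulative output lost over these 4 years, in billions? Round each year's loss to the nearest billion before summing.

€3,844 billion

Year 1999: gap = -2.4 × (5.71 - 4.78) = -2.232%, loss ≈ 21267 × 2.232/100 ≈ 475.
Year 2000: gap = -2.4 × (6 - 4.78) = -2.928%, loss ≈ 21267 × 2.928/100 ≈ 623.
Year 2001: gap = -2.4 × (8.31 - 4.78) = -8.472%, loss ≈ 21267 × 8.472/100 ≈ 1802.
Year 2002: gap = -2.4 × (6.63 - 4.78) = -4.44%, loss ≈ 21267 × 4.44/100 ≈ 944.
Total lost output = 475 + 623 + 1802 + 944 = 3844 billion.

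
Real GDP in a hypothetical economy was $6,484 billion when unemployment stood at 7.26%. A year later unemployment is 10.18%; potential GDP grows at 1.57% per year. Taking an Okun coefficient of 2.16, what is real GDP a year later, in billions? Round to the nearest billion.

$6,177 billion

Δu = 10.18 - 7.26 = 2.92 points.
Okun's law (growth form): g_Y = g_Y* - β × Δu = 1.57 - 2.16 × (2.92) = 1.57 - 6.3072 = -4.7372%.
Real GDP in the next year = 6484 × (1 - 4.7372/100) = 6484 × 0.952628 ≈ 6177 billion.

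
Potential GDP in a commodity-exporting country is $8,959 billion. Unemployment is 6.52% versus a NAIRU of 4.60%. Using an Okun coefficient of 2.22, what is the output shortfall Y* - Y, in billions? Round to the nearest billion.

Output gap = -2.22 × (6.52 - 4.6) = -2.22 × 1.92 = -4.2624%.
Actual GDP ≈ 8959 × 0.957376 ≈ 8577 billion, so the shortfall is 8959 - 8577 = 382 billion.

$382 billion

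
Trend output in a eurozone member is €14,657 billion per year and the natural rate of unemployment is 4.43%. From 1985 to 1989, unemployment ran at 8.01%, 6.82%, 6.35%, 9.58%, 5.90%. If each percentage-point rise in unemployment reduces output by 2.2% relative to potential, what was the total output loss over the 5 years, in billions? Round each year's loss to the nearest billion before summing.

Year 1985: gap = -2.2 × (8.01 - 4.43) = -7.876%, loss ≈ 14657 × 7.876/100 ≈ 1154.
Year 1986: gap = -2.2 × (6.82 - 4.43) = -5.258%, loss ≈ 14657 × 5.258/100 ≈ 771.
Year 1987: gap = -2.2 × (6.35 - 4.43) = -4.224%, loss ≈ 14657 × 4.224/100 ≈ 619.
Year 1988: gap = -2.2 × (9.58 - 4.43) = -11.33%, loss ≈ 14657 × 11.33/100 ≈ 1661.
Year 1989: gap = -2.2 × (5.9 - 4.43) = -3.234%, loss ≈ 14657 × 3.234/100 ≈ 474.
Total lost output = 1154 + 771 + 619 + 1661 + 474 = 4679 billion.

€4,679 billion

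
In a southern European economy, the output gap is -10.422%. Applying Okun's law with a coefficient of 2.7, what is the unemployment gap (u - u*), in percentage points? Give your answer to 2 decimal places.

Okun's law: output gap = -β × (u - u*), so u - u* = -(output gap)/β.
u - u* = -(-10.422)/2.7 = 3.86 percentage points.

3.86 percentage points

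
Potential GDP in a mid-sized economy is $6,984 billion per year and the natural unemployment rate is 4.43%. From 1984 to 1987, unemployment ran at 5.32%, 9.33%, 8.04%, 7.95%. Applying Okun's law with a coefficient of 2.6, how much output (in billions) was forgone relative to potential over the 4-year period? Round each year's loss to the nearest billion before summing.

Year 1984: gap = -2.6 × (5.32 - 4.43) = -2.314%, loss ≈ 6984 × 2.314/100 ≈ 162.
Year 1985: gap = -2.6 × (9.33 - 4.43) = -12.74%, loss ≈ 6984 × 12.74/100 ≈ 890.
Year 1986: gap = -2.6 × (8.04 - 4.43) = -9.386%, loss ≈ 6984 × 9.386/100 ≈ 656.
Year 1987: gap = -2.6 × (7.95 - 4.43) = -9.152%, loss ≈ 6984 × 9.152/100 ≈ 639.
Total lost output = 162 + 890 + 656 + 639 = 2347 billion.

$2,347 billion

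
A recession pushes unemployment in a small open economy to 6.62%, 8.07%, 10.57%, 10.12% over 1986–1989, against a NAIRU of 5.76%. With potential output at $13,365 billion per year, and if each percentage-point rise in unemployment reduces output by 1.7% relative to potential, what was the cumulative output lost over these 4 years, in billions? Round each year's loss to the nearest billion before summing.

$2,804 billion

Year 1986: gap = -1.7 × (6.62 - 5.76) = -1.462%, loss ≈ 13365 × 1.462/100 ≈ 195.
Year 1987: gap = -1.7 × (8.07 - 5.76) = -3.927%, loss ≈ 13365 × 3.927/100 ≈ 525.
Year 1988: gap = -1.7 × (10.57 - 5.76) = -8.177%, loss ≈ 13365 × 8.177/100 ≈ 1093.
Year 1989: gap = -1.7 × (10.12 - 5.76) = -7.412%, loss ≈ 13365 × 7.412/100 ≈ 991.
Total lost output = 195 + 525 + 1093 + 991 = 2804 billion.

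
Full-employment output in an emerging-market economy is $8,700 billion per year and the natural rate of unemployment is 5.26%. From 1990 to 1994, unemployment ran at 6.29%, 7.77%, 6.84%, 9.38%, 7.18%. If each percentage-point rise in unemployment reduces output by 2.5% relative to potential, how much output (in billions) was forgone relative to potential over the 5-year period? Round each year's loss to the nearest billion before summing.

Year 1990: gap = -2.5 × (6.29 - 5.26) = -2.575%, loss ≈ 8700 × 2.575/100 ≈ 224.
Year 1991: gap = -2.5 × (7.77 - 5.26) = -6.275%, loss ≈ 8700 × 6.275/100 ≈ 546.
Year 1992: gap = -2.5 × (6.84 - 5.26) = -3.95%, loss ≈ 8700 × 3.95/100 ≈ 344.
Year 1993: gap = -2.5 × (9.38 - 5.26) = -10.3%, loss ≈ 8700 × 10.3/100 ≈ 896.
Year 1994: gap = -2.5 × (7.18 - 5.26) = -4.8%, loss ≈ 8700 × 4.8/100 ≈ 418.
Total lost output = 224 + 546 + 344 + 896 + 418 = 2428 billion.

$2,428 billion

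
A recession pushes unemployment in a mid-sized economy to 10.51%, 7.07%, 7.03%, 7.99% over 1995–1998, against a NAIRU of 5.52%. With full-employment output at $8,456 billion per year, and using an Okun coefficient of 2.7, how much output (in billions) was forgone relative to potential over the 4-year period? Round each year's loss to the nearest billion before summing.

$2,402 billion

Year 1995: gap = -2.7 × (10.51 - 5.52) = -13.473%, loss ≈ 8456 × 13.473/100 ≈ 1139.
Year 1996: gap = -2.7 × (7.07 - 5.52) = -4.185%, loss ≈ 8456 × 4.185/100 ≈ 354.
Year 1997: gap = -2.7 × (7.03 - 5.52) = -4.077%, loss ≈ 8456 × 4.077/100 ≈ 345.
Year 1998: gap = -2.7 × (7.99 - 5.52) = -6.669%, loss ≈ 8456 × 6.669/100 ≈ 564.
Total lost output = 1139 + 354 + 345 + 564 = 2402 billion.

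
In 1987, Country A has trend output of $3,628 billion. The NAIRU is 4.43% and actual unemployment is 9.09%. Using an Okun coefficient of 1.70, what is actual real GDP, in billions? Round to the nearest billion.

Unemployment gap = 9.09 - 4.43 = 4.66 points, so the output gap is -1.7 × 4.66 = -7.922%.
Actual GDP = 3628 × (1 - 7.922/100) = 3628 × 0.92078 ≈ 3341 billion.

$3,341 billion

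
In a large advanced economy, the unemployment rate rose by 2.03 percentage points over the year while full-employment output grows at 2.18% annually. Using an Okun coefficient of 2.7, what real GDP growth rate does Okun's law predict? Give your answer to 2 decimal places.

-3.30%

Growth-rate Okun's law: g_Y = g_Y* - β × Δu.
g_Y = 2.18 - 2.7 × (2.03) = 2.18 - 5.481 = -3.301%, i.e. -3.30% to 2 d.p.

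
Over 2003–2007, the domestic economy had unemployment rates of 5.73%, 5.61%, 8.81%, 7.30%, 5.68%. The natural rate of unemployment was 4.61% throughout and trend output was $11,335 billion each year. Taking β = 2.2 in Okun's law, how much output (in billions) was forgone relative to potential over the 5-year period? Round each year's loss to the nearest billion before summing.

Year 2003: gap = -2.2 × (5.73 - 4.61) = -2.464%, loss ≈ 11335 × 2.464/100 ≈ 279.
Year 2004: gap = -2.2 × (5.61 - 4.61) = -2.2%, loss ≈ 11335 × 2.2/100 ≈ 249.
Year 2005: gap = -2.2 × (8.81 - 4.61) = -9.24%, loss ≈ 11335 × 9.24/100 ≈ 1047.
Year 2006: gap = -2.2 × (7.3 - 4.61) = -5.918%, loss ≈ 11335 × 5.918/100 ≈ 671.
Year 2007: gap = -2.2 × (5.68 - 4.61) = -2.354%, loss ≈ 11335 × 2.354/100 ≈ 267.
Total lost output = 279 + 249 + 1047 + 671 + 267 = 2513 billion.

$2,513 billion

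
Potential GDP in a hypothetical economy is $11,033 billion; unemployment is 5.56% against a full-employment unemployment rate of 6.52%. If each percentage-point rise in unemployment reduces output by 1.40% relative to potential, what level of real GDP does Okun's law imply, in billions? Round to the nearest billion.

Unemployment gap = 5.56 - 6.52 = -0.96 points, so the output gap is -1.4 × (-0.96) = 1.344%.
Actual GDP = 11033 × (1 + 1.344/100) = 11033 × 1.01344 ≈ 11181 billion.

$11,181 billion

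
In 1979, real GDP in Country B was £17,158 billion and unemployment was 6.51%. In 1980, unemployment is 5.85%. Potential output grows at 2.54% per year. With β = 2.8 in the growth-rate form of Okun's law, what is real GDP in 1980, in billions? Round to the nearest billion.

£17,911 billion

Δu = 5.85 - 6.51 = -0.66 points.
Okun's law (growth form): g_Y = g_Y* - β × Δu = 2.54 - 2.8 × (-0.66) = 2.54 + 1.848 = 4.388%.
Real GDP in the next year = 17158 × (1 + 4.388/100) = 17158 × 1.04388 ≈ 17911 billion.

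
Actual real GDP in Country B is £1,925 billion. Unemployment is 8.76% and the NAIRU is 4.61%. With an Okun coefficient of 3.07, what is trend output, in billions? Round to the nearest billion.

Unemployment gap = 8.76 - 4.61 = 4.15 points, so output gap = -3.07 × 4.15 = -12.7405%.
Since Y = Y* × (1 + gap/100), Y* = 1925/0.872595 ≈ 2206 billion.

£2,206 billion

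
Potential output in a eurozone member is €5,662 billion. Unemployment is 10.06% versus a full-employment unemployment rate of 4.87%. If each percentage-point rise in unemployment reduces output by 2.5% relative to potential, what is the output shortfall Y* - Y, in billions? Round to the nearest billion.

Output gap = -2.5 × (10.06 - 4.87) = -2.5 × 5.19 = -12.975%.
Actual GDP ≈ 5662 × 0.87025 ≈ 4927 billion, so the shortfall is 5662 - 4927 = 735 billion.

€735 billion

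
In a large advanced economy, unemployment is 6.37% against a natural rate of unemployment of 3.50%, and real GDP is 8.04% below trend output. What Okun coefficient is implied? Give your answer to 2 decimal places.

Okun's law: output gap = -β × (u - u*).
-8.04 = -β × (6.37 - 3.5) = -β × 2.87, so β = 8.04/2.87 = 2.80.

β ≈ 2.80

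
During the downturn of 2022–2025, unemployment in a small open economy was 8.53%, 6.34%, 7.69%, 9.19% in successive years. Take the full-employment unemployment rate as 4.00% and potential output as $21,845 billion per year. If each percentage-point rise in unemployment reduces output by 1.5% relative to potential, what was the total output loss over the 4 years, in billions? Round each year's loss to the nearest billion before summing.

Year 2022: gap = -1.5 × (8.53 - 4) = -6.795%, loss ≈ 21845 × 6.795/100 ≈ 1484.
Year 2023: gap = -1.5 × (6.34 - 4) = -3.51%, loss ≈ 21845 × 3.51/100 ≈ 767.
Year 2024: gap = -1.5 × (7.69 - 4) = -5.535%, loss ≈ 21845 × 5.535/100 ≈ 1209.
Year 2025: gap = -1.5 × (9.19 - 4) = -7.785%, loss ≈ 21845 × 7.785/100 ≈ 1701.
Total lost output = 1484 + 767 + 1209 + 1701 = 5161 billion.

$5,161 billion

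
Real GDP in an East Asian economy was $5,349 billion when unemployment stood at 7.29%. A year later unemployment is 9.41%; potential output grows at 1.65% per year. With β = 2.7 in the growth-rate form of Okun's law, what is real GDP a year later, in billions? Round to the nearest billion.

Δu = 9.41 - 7.29 = 2.12 points.
Okun's law (growth form): g_Y = g_Y* - β × Δu = 1.65 - 2.7 × (2.12) = 1.65 - 5.724 = -4.074%.
Real GDP in the next year = 5349 × (1 - 4.074/100) = 5349 × 0.95926 ≈ 5131 billion.

$5,131 billion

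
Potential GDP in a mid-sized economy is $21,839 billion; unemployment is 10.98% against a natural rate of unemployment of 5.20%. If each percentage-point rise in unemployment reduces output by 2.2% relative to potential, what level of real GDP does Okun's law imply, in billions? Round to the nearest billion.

$19,062 billion

Unemployment gap = 10.98 - 5.2 = 5.78 points, so the output gap is -2.2 × 5.78 = -12.716%.
Actual GDP = 21839 × (1 - 12.716/100) = 21839 × 0.87284 ≈ 19062 billion.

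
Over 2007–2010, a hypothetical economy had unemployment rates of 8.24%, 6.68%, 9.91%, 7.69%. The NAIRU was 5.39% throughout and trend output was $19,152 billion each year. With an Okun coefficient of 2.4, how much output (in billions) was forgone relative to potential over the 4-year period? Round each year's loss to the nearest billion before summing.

$5,038 billion

Year 2007: gap = -2.4 × (8.24 - 5.39) = -6.84%, loss ≈ 19152 × 6.84/100 ≈ 1310.
Year 2008: gap = -2.4 × (6.68 - 5.39) = -3.096%, loss ≈ 19152 × 3.096/100 ≈ 593.
Year 2009: gap = -2.4 × (9.91 - 5.39) = -10.848%, loss ≈ 19152 × 10.848/100 ≈ 2078.
Year 2010: gap = -2.4 × (7.69 - 5.39) = -5.52%, loss ≈ 19152 × 5.52/100 ≈ 1057.
Total lost output = 1310 + 593 + 2078 + 1057 = 5038 billion.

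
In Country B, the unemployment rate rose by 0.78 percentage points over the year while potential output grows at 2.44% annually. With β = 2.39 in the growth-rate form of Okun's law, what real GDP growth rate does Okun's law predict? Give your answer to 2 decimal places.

0.58%

Growth-rate Okun's law: g_Y = g_Y* - β × Δu.
g_Y = 2.44 - 2.39 × (0.78) = 2.44 - 1.8642 = 0.5758%, i.e. 0.58% to 2 d.p.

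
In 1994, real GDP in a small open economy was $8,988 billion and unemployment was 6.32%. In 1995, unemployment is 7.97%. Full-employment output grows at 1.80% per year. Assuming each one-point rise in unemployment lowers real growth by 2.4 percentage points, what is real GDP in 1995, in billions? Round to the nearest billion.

Δu = 7.97 - 6.32 = 1.65 points.
Okun's law (growth form): g_Y = g_Y* - β × Δu = 1.80 - 2.4 × (1.65) = 1.8 - 3.96 = -2.16%.
Real GDP in the next year = 8988 × (1 - 2.16/100) = 8988 × 0.9784 ≈ 8794 billion.

$8,794 billion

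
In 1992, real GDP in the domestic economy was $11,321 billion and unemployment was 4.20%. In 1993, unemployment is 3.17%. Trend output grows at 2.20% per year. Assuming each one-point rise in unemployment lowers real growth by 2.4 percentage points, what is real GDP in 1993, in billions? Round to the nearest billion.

$11,850 billion

Δu = 3.17 - 4.2 = -1.03 points.
Okun's law (growth form): g_Y = g_Y* - β × Δu = 2.20 - 2.4 × (-1.03) = 2.2 + 2.472 = 4.672%.
Real GDP in the next year = 11321 × (1 + 4.672/100) = 11321 × 1.04672 ≈ 11850 billion.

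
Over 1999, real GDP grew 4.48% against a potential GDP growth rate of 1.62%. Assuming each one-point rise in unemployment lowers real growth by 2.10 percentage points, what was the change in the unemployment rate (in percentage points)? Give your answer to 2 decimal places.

-1.36 percentage points

Growth-rate Okun's law: g_Y = g_Y* - β × Δu, so Δu = (g_Y* - g_Y)/β.
Δu = (1.62 - 4.48)/2.10 = -2.86/2.10 = -1.36 percentage points.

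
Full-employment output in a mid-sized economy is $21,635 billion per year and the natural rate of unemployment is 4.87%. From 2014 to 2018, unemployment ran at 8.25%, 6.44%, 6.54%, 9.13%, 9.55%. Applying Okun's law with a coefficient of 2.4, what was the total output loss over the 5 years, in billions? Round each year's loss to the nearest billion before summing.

Year 2014: gap = -2.4 × (8.25 - 4.87) = -8.112%, loss ≈ 21635 × 8.112/100 ≈ 1755.
Year 2015: gap = -2.4 × (6.44 - 4.87) = -3.768%, loss ≈ 21635 × 3.768/100 ≈ 815.
Year 2016: gap = -2.4 × (6.54 - 4.87) = -4.008%, loss ≈ 21635 × 4.008/100 ≈ 867.
Year 2017: gap = -2.4 × (9.13 - 4.87) = -10.224%, loss ≈ 21635 × 10.224/100 ≈ 2212.
Year 2018: gap = -2.4 × (9.55 - 4.87) = -11.232%, loss ≈ 21635 × 11.232/100 ≈ 2430.
Total lost output = 1755 + 815 + 867 + 2212 + 2430 = 8079 billion.

$8,079 billion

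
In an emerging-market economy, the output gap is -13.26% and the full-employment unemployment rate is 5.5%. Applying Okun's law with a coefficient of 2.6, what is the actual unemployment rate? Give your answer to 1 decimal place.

10.6%

From Okun's law, u - u* = -(output gap)/β = -(-13.26)/2.6 = 5.1 points.
So u = 5.5 + 5.1 = 10.6%.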